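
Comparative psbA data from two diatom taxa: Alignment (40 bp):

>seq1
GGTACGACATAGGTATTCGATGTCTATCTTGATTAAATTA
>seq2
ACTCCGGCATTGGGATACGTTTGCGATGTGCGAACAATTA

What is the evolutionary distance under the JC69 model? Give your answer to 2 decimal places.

The sequences differ at 18 of 40 sites, so p = 18/40 = 0.45.
d = −(3/4) ln(1 − 4p/3) = −0.75 ln(1 − 0.6) = −0.75 ln(0.4)
  = −0.75 × (-0.916291) = 0.687218 substitutions/site.

0.69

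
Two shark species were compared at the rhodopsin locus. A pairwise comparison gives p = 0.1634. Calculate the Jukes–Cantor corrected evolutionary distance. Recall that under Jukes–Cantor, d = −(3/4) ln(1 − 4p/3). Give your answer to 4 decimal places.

d = −(3/4) ln(1 − 4p/3) = −0.75 ln(1 − 0.217867) = −0.75 ln(0.782133)
  = −0.75 × (-0.245730) = 0.184298 substitutions/site.

0.1843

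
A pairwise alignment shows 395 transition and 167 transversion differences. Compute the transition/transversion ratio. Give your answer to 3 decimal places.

2.365

R = 395/167 = 2.365269… ≈ 2.365 (to 3 d.p.).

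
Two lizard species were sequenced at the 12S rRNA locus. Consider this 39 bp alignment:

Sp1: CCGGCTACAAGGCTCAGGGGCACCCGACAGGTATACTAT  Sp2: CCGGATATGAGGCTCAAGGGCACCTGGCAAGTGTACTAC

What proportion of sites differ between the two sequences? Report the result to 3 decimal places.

0.231

The sequences differ at 9 of 39 positions (sites 5, 8, 9, 17, 25, 27, 30, 33, 39).
p = 9/39 = 0.230769… ≈ 0.231 (to 3 d.p.).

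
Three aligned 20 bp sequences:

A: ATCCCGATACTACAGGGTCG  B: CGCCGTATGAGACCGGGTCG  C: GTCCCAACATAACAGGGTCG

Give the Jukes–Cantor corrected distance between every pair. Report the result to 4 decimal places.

d(A,B) = 0.5716, d(A,C) = 0.3041, d(B,C) = 0.6872

A–B: 8/20 sites differ → p = 0.4, d = −0.75 ln(1 − 0.533333) = 0.571605 ≈ 0.5716.
A–C: 5/20 sites differ → p = 0.25, d = −0.75 ln(1 − 0.333333) = 0.304098 ≈ 0.3041.
B–C: 9/20 sites differ → p = 0.45, d = −0.75 ln(1 − 0.6) = 0.687218 ≈ 0.6872.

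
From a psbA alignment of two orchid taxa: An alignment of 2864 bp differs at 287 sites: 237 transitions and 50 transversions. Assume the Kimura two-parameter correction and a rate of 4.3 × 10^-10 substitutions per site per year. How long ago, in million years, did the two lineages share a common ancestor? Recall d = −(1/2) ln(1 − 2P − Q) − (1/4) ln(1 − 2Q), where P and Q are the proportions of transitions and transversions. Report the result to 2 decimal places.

127.81

P = 237/2864 ≈ 0.082751 and Q = 50/2864 ≈ 0.017458.
Under the Kimura two-parameter model, d = −½ ln(1 − 2P − Q) − ¼ ln(1 − 2Q).
1 − 2P − Q = 0.81704, giving −½ ln(0.81704) = 0.101034.
1 − 2Q = 0.965084, giving −¼ ln(0.965084) = 0.008885.
d = 0.101034 + 0.008885 = 0.109919.
Under a molecular clock d = 2μt, so t = d/(2μ) = 0.109919 / (2 × 4.3 × 10^-10) = 127.81 million years.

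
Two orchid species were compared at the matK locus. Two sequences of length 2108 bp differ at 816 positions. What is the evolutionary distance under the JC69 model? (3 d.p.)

0.544

p = 816/2108 ≈ 0.387097.
d = −(3/4) ln(1 − 4p/3) = −0.75 ln(1 − 0.516129) = −0.75 ln(0.483871)
  = −0.75 × (-0.725937) = 0.544453 substitutions/site.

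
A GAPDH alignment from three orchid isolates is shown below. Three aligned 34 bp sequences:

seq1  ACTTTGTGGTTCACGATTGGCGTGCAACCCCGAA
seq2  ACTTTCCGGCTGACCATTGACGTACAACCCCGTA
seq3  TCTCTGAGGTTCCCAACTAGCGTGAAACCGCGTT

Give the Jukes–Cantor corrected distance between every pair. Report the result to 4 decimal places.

seq1–seq2: 8/34 sites differ → p ≈ 0.235294, d = −0.75 ln(1 − 0.313725) = 0.282358 ≈ 0.2824.
seq1–seq3: 11/34 sites differ → p ≈ 0.323529, d = −0.75 ln(1 − 0.431372) = 0.423397 ≈ 0.4234.
seq2–seq3: 15/34 sites differ → p ≈ 0.441176, d = −0.75 ln(1 − 0.588235) = 0.665477 ≈ 0.6655.

d(seq1,seq2) = 0.2824, d(seq1,seq3) = 0.4234, d(seq2,seq3) = 0.6655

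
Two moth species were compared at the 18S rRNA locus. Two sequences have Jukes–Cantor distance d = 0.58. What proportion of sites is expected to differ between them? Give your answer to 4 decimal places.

p = (3/4)(1 − e^(−4d/3)) = 0.75 × (1 − e^(-0.773333)) = 0.75 × (1 − 0.461472) = 0.403896.

0.4039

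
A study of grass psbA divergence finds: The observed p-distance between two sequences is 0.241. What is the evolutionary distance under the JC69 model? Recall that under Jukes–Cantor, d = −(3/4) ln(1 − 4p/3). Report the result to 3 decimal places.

0.291

d = −(3/4) ln(1 − 4p/3) = −0.75 ln(1 − 0.321333) = −0.75 ln(0.678667)
  = −0.75 × (-0.387625) = 0.290719 substitutions/site.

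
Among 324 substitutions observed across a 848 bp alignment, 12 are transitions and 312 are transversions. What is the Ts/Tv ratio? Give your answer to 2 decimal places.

R = 12/312 = 0.038461… ≈ 0.04 (to 2 d.p.).

0.04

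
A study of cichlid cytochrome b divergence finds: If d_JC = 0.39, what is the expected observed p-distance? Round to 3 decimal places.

p = (3/4)(1 − e^(−4d/3)) = 0.75 × (1 − e^(-0.52)) = 0.75 × (1 − 0.594521) = 0.304109.

0.304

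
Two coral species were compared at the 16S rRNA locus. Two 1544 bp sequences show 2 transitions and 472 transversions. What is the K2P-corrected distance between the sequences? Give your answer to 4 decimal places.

P = 2/1544 ≈ 0.001295 and Q = 472/1544 ≈ 0.305699.
Under the Kimura two-parameter model, d = −½ ln(1 − 2P − Q) − ¼ ln(1 − 2Q).
1 − 2P − Q = 0.691711, giving −½ ln(0.691711) = 0.184294.
1 − 2Q = 0.388602, giving −¼ ln(0.388602) = 0.236300.
d = 0.184294 + 0.236300 = 0.420594.

0.4206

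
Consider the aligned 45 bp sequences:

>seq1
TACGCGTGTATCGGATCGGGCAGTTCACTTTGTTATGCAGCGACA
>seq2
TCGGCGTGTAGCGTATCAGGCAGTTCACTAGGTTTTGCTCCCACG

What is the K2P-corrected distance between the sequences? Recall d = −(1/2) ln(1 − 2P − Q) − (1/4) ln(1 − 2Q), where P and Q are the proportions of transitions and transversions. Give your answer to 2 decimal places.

Of 45 sites, 2 differences are transitions and 10 are transversions, so P = 2/45 ≈ 0.044444 and Q = 10/45 ≈ 0.222222.
Under the Kimura two-parameter model, d = −½ ln(1 − 2P − Q) − ¼ ln(1 − 2Q).
1 − 2P − Q = 0.68889, giving −½ ln(0.68889) = 0.186337.
1 − 2Q = 0.555556, giving −¼ ln(0.555556) = 0.146946.
d = 0.186337 + 0.146946 = 0.333283.

0.33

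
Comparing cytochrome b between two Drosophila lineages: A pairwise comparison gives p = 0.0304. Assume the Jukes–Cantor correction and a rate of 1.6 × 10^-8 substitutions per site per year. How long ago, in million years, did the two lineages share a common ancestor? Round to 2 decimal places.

0.97

d = −(3/4) ln(1 − 4p/3) = −0.75 ln(1 − 0.040533) = −0.75 ln(0.959467)
  = −0.75 × (-0.041377) = 0.031033 substitutions/site.
Under a molecular clock d = 2μt, so t = d/(2μ) = 0.031033 / (2 × 1.6 × 10^-8) = 0.97 million years.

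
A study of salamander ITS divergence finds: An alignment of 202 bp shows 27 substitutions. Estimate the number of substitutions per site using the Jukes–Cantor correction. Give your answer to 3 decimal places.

p = 27/202 ≈ 0.133663.
d = −(3/4) ln(1 − 4p/3) = −0.75 ln(1 − 0.178217) = −0.75 ln(0.821783)
  = −0.75 × (-0.196279) = 0.147209 substitutions/site.

0.147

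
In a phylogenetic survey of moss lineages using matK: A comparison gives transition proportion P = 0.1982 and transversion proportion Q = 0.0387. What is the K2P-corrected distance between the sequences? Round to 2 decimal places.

0.31

Under the Kimura two-parameter model, d = −½ ln(1 − 2P − Q) − ¼ ln(1 − 2Q).
1 − 2P − Q = 0.5649, giving −½ ln(0.5649) = 0.285553.
1 − 2Q = 0.9226, giving −¼ ln(0.9226) = 0.020140.
d = 0.285553 + 0.020140 = 0.305693.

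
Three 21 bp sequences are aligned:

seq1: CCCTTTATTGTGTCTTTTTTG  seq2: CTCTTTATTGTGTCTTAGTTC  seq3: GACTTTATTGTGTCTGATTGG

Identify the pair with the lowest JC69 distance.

seq1 and seq2

seq1–seq2: 4/21 differ, p = 0.190, d = 0.220.
seq1–seq3: 5/21 differ, p = 0.238, d = 0.286.
seq2–seq3: 6/21 differ, p = 0.286, d = 0.360.
The smallest distance is between seq1 and seq2.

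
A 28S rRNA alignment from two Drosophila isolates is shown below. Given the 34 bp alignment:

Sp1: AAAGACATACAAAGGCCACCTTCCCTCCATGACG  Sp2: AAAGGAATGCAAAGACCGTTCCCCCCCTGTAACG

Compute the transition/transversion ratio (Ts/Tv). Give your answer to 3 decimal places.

Transitions are A↔G and C↔T; transversions are all other mismatches.
Transitions: 12. Transversions: 1.
R = 12/1 = 12.000.

12.000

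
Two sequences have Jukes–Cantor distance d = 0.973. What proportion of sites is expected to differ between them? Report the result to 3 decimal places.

p = (3/4)(1 − e^(−4d/3)) = 0.75 × (1 − e^(-1.297333)) = 0.75 × (1 − 0.273260) = 0.545055.

0.545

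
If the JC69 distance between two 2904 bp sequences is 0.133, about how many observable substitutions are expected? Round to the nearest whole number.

354

Invert JC69: p = (3/4)(1 − e^(−4d/3)) = 0.75 × (1 − e^(-0.177333)) = 0.75 × (1 − 0.837501) = 0.121874.
Expected differing sites = pL ≈ 0.121874 × 2904 = 353.922096 ≈ 354.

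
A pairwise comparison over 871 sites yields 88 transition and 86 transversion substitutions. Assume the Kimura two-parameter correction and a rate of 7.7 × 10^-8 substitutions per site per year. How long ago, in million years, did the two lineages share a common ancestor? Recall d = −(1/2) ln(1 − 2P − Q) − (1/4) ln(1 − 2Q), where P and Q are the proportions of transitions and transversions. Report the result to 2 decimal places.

P = 88/871 ≈ 0.101033 and Q = 86/871 ≈ 0.098737.
Under the Kimura two-parameter model, d = −½ ln(1 − 2P − Q) − ¼ ln(1 − 2Q).
1 − 2P − Q = 0.699197, giving −½ ln(0.699197) = 0.178911.
1 − 2Q = 0.802526, giving −¼ ln(0.802526) = 0.054998.
d = 0.178911 + 0.054998 = 0.233909.
Under a molecular clock d = 2μt, so t = d/(2μ) = 0.233909 / (2 × 7.7 × 10^-8) = 1.52 million years.

1.52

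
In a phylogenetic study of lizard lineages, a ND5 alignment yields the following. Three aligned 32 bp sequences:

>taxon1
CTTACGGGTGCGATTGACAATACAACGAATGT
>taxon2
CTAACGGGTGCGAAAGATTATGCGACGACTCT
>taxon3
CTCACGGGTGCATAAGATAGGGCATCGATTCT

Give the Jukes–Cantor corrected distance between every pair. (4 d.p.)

d(taxon1,taxon2) = 0.3525, d(taxon1,taxon3) = 0.5199, d(taxon2,taxon3) = 0.3525

taxon1–taxon2: 9/32 sites differ → p = 0.28125, d = −0.75 ln(1 − 0.375) = 0.352503 ≈ 0.3525.
taxon1–taxon3: 12/32 sites differ → p = 0.375, d = −0.75 ln(1 − 0.5) = 0.519860 ≈ 0.5199.
taxon2–taxon3: 9/32 sites differ → p = 0.28125, d = −0.75 ln(1 − 0.375) = 0.352503 ≈ 0.3525.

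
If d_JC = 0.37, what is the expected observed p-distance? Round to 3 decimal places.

p = (3/4)(1 − e^(−4d/3)) = 0.75 × (1 − e^(-0.493333)) = 0.75 × (1 − 0.610588) = 0.292059.

0.292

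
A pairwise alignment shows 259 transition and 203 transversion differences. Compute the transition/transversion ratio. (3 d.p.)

1.276

R = 259/203 = 1.275862… ≈ 1.276 (to 3 d.p.).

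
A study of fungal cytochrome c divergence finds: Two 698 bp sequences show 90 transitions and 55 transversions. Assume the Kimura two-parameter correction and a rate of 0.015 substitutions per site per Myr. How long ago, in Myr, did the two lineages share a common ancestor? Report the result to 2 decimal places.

8.27

P = 90/698 ≈ 0.12894 and Q = 55/698 ≈ 0.078797.
Under the Kimura two-parameter model, d = −½ ln(1 − 2P − Q) − ¼ ln(1 − 2Q).
1 − 2P − Q = 0.663323, giving −½ ln(0.663323) = 0.205247.
1 − 2Q = 0.842406, giving −¼ ln(0.842406) = 0.042873.
d = 0.205247 + 0.042873 = 0.248120.
Under a molecular clock d = 2μt, so t = d/(2μ) = 0.248120 / (2 × 0.015) = 8.27 Myr.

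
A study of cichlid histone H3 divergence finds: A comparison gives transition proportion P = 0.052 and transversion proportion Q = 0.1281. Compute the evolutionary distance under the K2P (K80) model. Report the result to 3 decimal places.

0.206

Under the Kimura two-parameter model, d = −½ ln(1 − 2P − Q) − ¼ ln(1 − 2Q).
1 − 2P − Q = 0.7679, giving −½ ln(0.7679) = 0.132048.
1 − 2Q = 0.7438, giving −¼ ln(0.7438) = 0.073996.
d = 0.132048 + 0.073996 = 0.206044.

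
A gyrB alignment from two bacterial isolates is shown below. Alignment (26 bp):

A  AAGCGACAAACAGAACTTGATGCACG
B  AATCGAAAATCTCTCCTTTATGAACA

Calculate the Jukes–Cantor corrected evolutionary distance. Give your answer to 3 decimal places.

The sequences differ at 10 of 26 sites (3, 7, 10, 12, 13, 14, 15, 19, 23, 26), so p = 10/26 ≈ 0.384615.
d = −(3/4) ln(1 − 4p/3) = −0.75 ln(1 − 0.51282) = −0.75 ln(0.48718)
  = −0.75 × (-0.719122) = 0.539342 substitutions/site.

0.539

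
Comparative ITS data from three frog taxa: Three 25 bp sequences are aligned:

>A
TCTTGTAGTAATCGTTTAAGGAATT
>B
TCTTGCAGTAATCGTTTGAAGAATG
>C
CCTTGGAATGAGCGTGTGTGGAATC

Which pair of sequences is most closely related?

A and B

A–B: 4/25 differ, p = 0.160, d = 0.180.
A–C: 9/25 differ, p = 0.360, d = 0.490.
B–C: 9/25 differ, p = 0.360, d = 0.490.
The smallest distance is between A and B.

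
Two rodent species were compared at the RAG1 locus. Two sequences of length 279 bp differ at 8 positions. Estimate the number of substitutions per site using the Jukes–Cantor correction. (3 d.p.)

0.029

p = 8/279 ≈ 0.028674.
d = −(3/4) ln(1 − 4p/3) = −0.75 ln(1 − 0.038232) = −0.75 ln(0.961768)
  = −0.75 × (-0.038982) = 0.029237 substitutions/site.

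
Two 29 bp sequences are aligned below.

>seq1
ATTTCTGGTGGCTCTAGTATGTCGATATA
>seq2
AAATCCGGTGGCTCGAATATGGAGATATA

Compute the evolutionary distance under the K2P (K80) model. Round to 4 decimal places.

0.2915

Of 29 sites, 2 differences are transitions and 5 are transversions, so P = 2/29 ≈ 0.068966 and Q = 5/29 ≈ 0.172414.
Under the Kimura two-parameter model, d = −½ ln(1 − 2P − Q) − ¼ ln(1 − 2Q).
1 − 2P − Q = 0.689654, giving −½ ln(0.689654) = 0.185783.
1 − 2Q = 0.655172, giving −¼ ln(0.655172) = 0.105714.
d = 0.185783 + 0.105714 = 0.291497.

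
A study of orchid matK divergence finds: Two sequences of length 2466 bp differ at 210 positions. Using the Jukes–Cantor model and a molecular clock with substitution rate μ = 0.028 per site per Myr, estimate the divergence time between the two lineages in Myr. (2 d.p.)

p = 210/2466 ≈ 0.085158.
d = −(3/4) ln(1 − 4p/3) = −0.75 ln(1 − 0.113544) = −0.75 ln(0.886456)
  = −0.75 × (-0.120524) = 0.090393 substitutions/site.
Under a molecular clock d = 2μt, so t = d/(2μ) = 0.090393 / (2 × 0.028) = 1.61 Myr.

1.61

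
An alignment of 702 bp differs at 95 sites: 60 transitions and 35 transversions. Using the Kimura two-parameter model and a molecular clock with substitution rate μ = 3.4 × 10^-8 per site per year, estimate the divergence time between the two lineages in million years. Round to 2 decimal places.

P = 60/702 ≈ 0.08547 and Q = 35/702 ≈ 0.049858.
Under the Kimura two-parameter model, d = −½ ln(1 − 2P − Q) − ¼ ln(1 − 2Q).
1 − 2P − Q = 0.779202, giving −½ ln(0.779202) = 0.124742.
1 − 2Q = 0.900284, giving −¼ ln(0.900284) = 0.026261.
d = 0.124742 + 0.026261 = 0.151003.
Under a molecular clock d = 2μt, so t = d/(2μ) = 0.151003 / (2 × 3.4 × 10^-8) = 2.22 million years.

2.22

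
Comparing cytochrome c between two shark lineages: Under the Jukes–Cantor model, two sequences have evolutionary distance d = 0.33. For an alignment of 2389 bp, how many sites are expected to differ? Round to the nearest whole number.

638

Invert JC69: p = (3/4)(1 − e^(−4d/3)) = 0.75 × (1 − e^(-0.44)) = 0.75 × (1 − 0.644036) = 0.266973.
Expected differing sites = pL ≈ 0.266973 × 2389 = 637.798497 ≈ 638.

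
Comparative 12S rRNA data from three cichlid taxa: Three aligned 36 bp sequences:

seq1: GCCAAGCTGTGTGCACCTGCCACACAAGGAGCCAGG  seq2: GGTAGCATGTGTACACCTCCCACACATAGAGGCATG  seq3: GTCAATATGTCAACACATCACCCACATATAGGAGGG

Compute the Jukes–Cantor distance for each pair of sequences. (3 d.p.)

d(seq1,seq2) = 0.392, d(seq1,seq3) = 0.673, d(seq2,seq3) = 0.493

seq1–seq2: 11/36 sites differ → p ≈ 0.305556, d = −0.75 ln(1 − 0.407408) = 0.392437 ≈ 0.392.
seq1–seq3: 16/36 sites differ → p ≈ 0.444444, d = −0.75 ln(1 − 0.592592) = 0.673455 ≈ 0.673.
seq2–seq3: 13/36 sites differ → p ≈ 0.361111, d = −0.75 ln(1 − 0.481481) = 0.492584 ≈ 0.493.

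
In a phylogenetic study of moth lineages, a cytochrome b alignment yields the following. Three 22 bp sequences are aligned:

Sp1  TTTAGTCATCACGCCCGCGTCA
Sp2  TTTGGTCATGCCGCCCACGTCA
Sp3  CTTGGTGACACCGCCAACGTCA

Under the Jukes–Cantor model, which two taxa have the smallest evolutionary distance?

Sp1 and Sp2

Sp1–Sp2: 4/22 differ, p = 0.182, d = 0.208.
Sp1–Sp3: 8/22 differ, p = 0.364, d = 0.497.
Sp2–Sp3: 5/22 differ, p = 0.227, d = 0.271.
The smallest distance is between Sp1 and Sp2.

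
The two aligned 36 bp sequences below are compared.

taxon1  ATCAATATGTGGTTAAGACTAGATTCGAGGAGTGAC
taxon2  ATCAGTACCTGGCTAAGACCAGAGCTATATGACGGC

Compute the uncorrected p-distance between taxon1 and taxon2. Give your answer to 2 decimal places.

The sequences differ at 16 of 36 positions.
p = 16/36 = 0.444444… ≈ 0.44 (to 2 d.p.).

0.44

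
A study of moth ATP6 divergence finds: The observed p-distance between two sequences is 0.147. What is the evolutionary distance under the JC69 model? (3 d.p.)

0.164

d = −(3/4) ln(1 − 4p/3) = −0.75 ln(1 − 0.196) = −0.75 ln(0.804)
  = −0.75 × (-0.218156) = 0.163617 substitutions/site.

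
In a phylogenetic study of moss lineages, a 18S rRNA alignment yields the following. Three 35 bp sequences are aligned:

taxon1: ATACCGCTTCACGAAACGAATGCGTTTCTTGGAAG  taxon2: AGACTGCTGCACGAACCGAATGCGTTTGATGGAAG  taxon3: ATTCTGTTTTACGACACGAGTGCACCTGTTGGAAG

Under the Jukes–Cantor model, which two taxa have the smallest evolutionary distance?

taxon1–taxon2: 6/35 differ, p = 0.171, d = 0.195.
taxon1–taxon3: 10/35 differ, p = 0.286, d = 0.360.
taxon2–taxon3: 12/35 differ, p = 0.343, d = 0.458.
The smallest distance is between taxon1 and taxon2.

taxon1 and taxon2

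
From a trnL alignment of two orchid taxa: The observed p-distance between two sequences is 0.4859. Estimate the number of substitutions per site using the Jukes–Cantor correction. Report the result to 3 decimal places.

0.783

d = −(3/4) ln(1 − 4p/3) = −0.75 ln(1 − 0.647867) = −0.75 ln(0.352133)
  = −0.75 × (-1.043746) = 0.782810 substitutions/site.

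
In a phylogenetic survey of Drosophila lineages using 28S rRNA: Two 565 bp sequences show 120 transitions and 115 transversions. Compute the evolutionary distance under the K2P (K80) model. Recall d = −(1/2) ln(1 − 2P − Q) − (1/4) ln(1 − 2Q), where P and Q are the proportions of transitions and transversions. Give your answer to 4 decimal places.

0.6255

P = 120/565 ≈ 0.212389 and Q = 115/565 ≈ 0.20354.
Under the Kimura two-parameter model, d = −½ ln(1 − 2P − Q) − ¼ ln(1 − 2Q).
1 − 2P − Q = 0.371682, giving −½ ln(0.371682) = 0.494858.
1 − 2Q = 0.59292, giving −¼ ln(0.59292) = 0.130674.
d = 0.494858 + 0.130674 = 0.625532.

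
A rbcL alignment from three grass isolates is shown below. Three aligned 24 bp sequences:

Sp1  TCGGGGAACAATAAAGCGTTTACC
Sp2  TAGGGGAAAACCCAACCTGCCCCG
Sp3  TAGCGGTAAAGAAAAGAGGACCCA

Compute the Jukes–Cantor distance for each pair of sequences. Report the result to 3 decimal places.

d(Sp1,Sp2) = 0.824, d(Sp1,Sp3) = 0.824, d(Sp2,Sp3) = 0.608

Sp1–Sp2: 12/24 sites differ → p = 0.5, d = −0.75 ln(1 − 0.666667) = 0.823960 ≈ 0.824.
Sp1–Sp3: 12/24 sites differ → p = 0.5, d = −0.75 ln(1 − 0.666667) = 0.823960 ≈ 0.824.
Sp2–Sp3: 10/24 sites differ → p ≈ 0.416667, d = −0.75 ln(1 − 0.555556) = 0.608198 ≈ 0.608.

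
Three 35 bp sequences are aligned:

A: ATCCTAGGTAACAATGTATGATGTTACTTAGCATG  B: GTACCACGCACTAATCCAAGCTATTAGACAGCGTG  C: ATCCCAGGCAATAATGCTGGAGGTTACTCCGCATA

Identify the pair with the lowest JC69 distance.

A and C

A–B: 16/35 differ, p = 0.457, d = 0.705.
A–C: 10/35 differ, p = 0.286, d = 0.360.
B–C: 15/35 differ, p = 0.429, d = 0.635.
The smallest distance is between A and C.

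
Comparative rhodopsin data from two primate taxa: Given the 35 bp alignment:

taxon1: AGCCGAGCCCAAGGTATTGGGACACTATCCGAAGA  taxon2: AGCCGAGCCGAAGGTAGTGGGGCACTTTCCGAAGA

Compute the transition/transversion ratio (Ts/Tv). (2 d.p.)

0.33

Transitions are A↔G and C↔T; transversions are all other mismatches.
Transitions: 1. Transversions: 3.
R = 1/3 = 0.333333… ≈ 0.33 (to 2 d.p.).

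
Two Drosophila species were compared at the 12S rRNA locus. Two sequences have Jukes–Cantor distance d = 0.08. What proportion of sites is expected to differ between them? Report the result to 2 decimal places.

0.08

p = (3/4)(1 − e^(−4d/3)) = 0.75 × (1 − e^(-0.106667)) = 0.75 × (1 − 0.898825) = 0.075881.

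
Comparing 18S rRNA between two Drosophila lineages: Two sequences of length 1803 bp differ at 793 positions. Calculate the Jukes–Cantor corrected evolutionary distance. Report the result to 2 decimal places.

p = 793/1803 ≈ 0.439823.
d = −(3/4) ln(1 − 4p/3) = −0.75 ln(1 − 0.586431) = −0.75 ln(0.413569)
  = −0.75 × (-0.882931) = 0.662198 substitutions/site.

0.66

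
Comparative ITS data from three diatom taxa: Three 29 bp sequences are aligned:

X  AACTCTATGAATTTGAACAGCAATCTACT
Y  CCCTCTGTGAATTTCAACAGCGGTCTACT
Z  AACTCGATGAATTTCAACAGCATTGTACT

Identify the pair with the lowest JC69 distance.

X–Y: 6/29 differ, p = 0.207, d = 0.242.
X–Z: 4/29 differ, p = 0.138, d = 0.152.
Y–Z: 7/29 differ, p = 0.241, d = 0.291.
The smallest distance is between X and Z.

X and Z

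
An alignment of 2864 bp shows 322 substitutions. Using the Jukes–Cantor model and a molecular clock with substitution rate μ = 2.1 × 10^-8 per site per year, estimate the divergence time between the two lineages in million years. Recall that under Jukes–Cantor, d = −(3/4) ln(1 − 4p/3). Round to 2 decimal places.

p = 322/2864 ≈ 0.11243.
d = −(3/4) ln(1 − 4p/3) = −0.75 ln(1 − 0.149907) = −0.75 ln(0.850093)
  = −0.75 × (-0.162410) = 0.121808 substitutions/site.
Under a molecular clock d = 2μt, so t = d/(2μ) = 0.121808 / (2 × 2.1 × 10^-8) = 2.90 million years.

2.90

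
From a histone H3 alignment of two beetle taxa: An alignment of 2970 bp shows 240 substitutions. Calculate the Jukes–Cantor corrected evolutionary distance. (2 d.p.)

0.09

p = 240/2970 ≈ 0.080808.
d = −(3/4) ln(1 − 4p/3) = −0.75 ln(1 − 0.107744) = −0.75 ln(0.892256)
  = −0.75 × (-0.114002) = 0.085502 substitutions/site.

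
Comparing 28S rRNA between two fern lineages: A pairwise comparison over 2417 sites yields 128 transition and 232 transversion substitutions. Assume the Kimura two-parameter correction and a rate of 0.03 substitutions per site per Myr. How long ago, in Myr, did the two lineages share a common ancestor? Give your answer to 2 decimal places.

2.77

P = 128/2417 ≈ 0.052958 and Q = 232/2417 ≈ 0.095987.
Under the Kimura two-parameter model, d = −½ ln(1 − 2P − Q) − ¼ ln(1 − 2Q).
1 − 2P − Q = 0.798097, giving −½ ln(0.798097) = 0.112763.
1 − 2Q = 0.808026, giving −¼ ln(0.808026) = 0.053290.
d = 0.112763 + 0.053290 = 0.166053.
Under a molecular clock d = 2μt, so t = d/(2μ) = 0.166053 / (2 × 0.03) = 2.77 Myr.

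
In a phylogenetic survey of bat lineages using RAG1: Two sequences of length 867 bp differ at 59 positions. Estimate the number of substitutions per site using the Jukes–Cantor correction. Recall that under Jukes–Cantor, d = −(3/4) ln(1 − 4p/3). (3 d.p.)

p = 59/867 ≈ 0.068051.
d = −(3/4) ln(1 − 4p/3) = −0.75 ln(1 − 0.090735) = −0.75 ln(0.909265)
  = −0.75 × (-0.095119) = 0.071339 substitutions/site.

0.071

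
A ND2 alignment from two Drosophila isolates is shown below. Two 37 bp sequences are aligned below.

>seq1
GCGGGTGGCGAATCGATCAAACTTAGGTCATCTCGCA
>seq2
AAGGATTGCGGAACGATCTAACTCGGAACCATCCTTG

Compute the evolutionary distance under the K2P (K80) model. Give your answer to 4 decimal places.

Of 37 sites, 10 differences are transitions and 8 are transversions, so P = 10/37 ≈ 0.27027 and Q = 8/37 ≈ 0.216216.
Under the Kimura two-parameter model, d = −½ ln(1 − 2P − Q) − ¼ ln(1 − 2Q).
1 − 2P − Q = 0.243244, giving −½ ln(0.243244) = 0.706845.
1 − 2Q = 0.567568, giving −¼ ln(0.567568) = 0.141599.
d = 0.706845 + 0.141599 = 0.848444.

0.8484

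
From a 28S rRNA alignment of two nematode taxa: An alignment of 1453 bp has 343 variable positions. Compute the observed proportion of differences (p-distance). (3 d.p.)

p = 343/1453 = 0.236063… ≈ 0.236 (to 3 d.p.).

0.236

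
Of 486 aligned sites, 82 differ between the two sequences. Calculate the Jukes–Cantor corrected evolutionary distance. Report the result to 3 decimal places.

0.191

p = 82/486 ≈ 0.168724.
d = −(3/4) ln(1 − 4p/3) = −0.75 ln(1 − 0.224965) = −0.75 ln(0.775035)
  = −0.75 × (-0.254847) = 0.191135 substitutions/site.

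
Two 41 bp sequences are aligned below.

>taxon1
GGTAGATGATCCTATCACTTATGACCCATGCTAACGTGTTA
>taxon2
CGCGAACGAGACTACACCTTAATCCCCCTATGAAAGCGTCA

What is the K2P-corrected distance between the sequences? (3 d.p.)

0.807

Of 41 sites, 9 differences are transitions and 11 are transversions, so P = 9/41 ≈ 0.219512 and Q = 11/41 ≈ 0.268293.
Under the Kimura two-parameter model, d = −½ ln(1 − 2P − Q) − ¼ ln(1 − 2Q).
1 − 2P − Q = 0.292683, giving −½ ln(0.292683) = 0.614333.
1 − 2Q = 0.463414, giving −¼ ln(0.463414) = 0.192284.
d = 0.614333 + 0.192284 = 0.806617.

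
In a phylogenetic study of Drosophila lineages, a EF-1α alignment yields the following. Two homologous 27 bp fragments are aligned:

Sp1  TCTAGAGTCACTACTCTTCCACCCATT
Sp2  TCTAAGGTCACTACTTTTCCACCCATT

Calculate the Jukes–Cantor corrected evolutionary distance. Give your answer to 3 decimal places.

The sequences differ at 3 of 27 sites (5, 6, 16), so p = 3/27 ≈ 0.111111.
d = −(3/4) ln(1 − 4p/3) = −0.75 ln(1 − 0.148148) = −0.75 ln(0.851852)
  = −0.75 × (-0.160342) = 0.120257 substitutions/site.

0.120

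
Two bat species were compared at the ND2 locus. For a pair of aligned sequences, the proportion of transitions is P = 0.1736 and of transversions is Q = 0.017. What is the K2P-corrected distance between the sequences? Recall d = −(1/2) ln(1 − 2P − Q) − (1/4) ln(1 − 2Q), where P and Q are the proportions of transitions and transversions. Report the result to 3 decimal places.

Under the Kimura two-parameter model, d = −½ ln(1 − 2P − Q) − ¼ ln(1 − 2Q).
1 − 2P − Q = 0.6358, giving −½ ln(0.6358) = 0.226436.
1 − 2Q = 0.966, giving −¼ ln(0.966) = 0.008648.
d = 0.226436 + 0.008648 = 0.235084.

0.235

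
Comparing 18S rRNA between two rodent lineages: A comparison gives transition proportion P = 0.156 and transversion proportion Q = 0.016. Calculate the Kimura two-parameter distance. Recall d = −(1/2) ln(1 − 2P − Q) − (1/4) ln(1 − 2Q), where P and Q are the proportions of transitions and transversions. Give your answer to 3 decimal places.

Under the Kimura two-parameter model, d = −½ ln(1 − 2P − Q) − ¼ ln(1 − 2Q).
1 − 2P − Q = 0.672, giving −½ ln(0.672) = 0.198748.
1 − 2Q = 0.968, giving −¼ ln(0.968) = 0.008131.
d = 0.198748 + 0.008131 = 0.206879.

0.207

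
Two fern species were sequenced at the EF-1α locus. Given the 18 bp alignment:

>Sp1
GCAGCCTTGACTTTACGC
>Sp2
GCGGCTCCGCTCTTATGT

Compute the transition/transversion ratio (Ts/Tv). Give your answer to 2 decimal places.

Transitions are A↔G and C↔T; transversions are all other mismatches.
Transitions: 8. Transversions: 1.
R = 8/1 = 8.00.

8.00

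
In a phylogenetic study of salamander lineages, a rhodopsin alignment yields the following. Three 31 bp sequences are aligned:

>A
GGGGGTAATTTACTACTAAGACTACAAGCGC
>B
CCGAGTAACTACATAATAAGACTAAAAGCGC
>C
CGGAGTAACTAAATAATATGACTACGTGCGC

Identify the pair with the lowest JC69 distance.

A–B: 9/31 differ, p = 0.290, d = 0.367.
A–C: 9/31 differ, p = 0.290, d = 0.367.
B–C: 6/31 differ, p = 0.194, d = 0.224.
The smallest distance is between B and C.

B and C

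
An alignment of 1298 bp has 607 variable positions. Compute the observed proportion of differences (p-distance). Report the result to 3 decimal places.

p = 607/1298 = 0.467642… ≈ 0.468 (to 3 d.p.).

0.468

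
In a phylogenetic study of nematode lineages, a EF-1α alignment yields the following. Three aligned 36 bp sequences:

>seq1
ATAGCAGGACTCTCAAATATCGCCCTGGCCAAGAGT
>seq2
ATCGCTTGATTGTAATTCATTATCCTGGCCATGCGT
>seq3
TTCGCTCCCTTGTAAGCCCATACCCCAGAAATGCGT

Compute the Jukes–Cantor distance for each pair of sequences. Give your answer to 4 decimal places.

d(seq1,seq2) = 0.5482, d(seq1,seq3) = 1.2648, d(seq2,seq3) = 0.4926

seq1–seq2: 14/36 sites differ → p ≈ 0.388889, d = −0.75 ln(1 − 0.518519) = 0.548166 ≈ 0.5482.
seq1–seq3: 22/36 sites differ → p ≈ 0.611111, d = −0.75 ln(1 − 0.814815) = 1.264800 ≈ 1.2648.
seq2–seq3: 13/36 sites differ → p ≈ 0.361111, d = −0.75 ln(1 − 0.481481) = 0.492584 ≈ 0.4926.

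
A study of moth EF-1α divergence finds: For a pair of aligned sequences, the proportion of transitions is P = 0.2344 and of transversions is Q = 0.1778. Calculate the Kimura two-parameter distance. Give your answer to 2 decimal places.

0.63

Under the Kimura two-parameter model, d = −½ ln(1 − 2P − Q) − ¼ ln(1 − 2Q).
1 − 2P − Q = 0.3534, giving −½ ln(0.3534) = 0.520077.
1 − 2Q = 0.6444, giving −¼ ln(0.6444) = 0.109859.
d = 0.520077 + 0.109859 = 0.629936.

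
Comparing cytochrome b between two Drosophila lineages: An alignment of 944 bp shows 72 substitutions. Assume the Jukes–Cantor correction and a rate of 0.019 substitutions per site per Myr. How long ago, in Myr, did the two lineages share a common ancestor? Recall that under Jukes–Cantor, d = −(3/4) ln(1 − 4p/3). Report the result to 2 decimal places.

p = 72/944 ≈ 0.076271.
d = −(3/4) ln(1 − 4p/3) = −0.75 ln(1 − 0.101695) = −0.75 ln(0.898305)
  = −0.75 × (-0.107246) = 0.080435 substitutions/site.
Under a molecular clock d = 2μt, so t = d/(2μ) = 0.080435 / (2 × 0.019) = 2.12 Myr.

2.12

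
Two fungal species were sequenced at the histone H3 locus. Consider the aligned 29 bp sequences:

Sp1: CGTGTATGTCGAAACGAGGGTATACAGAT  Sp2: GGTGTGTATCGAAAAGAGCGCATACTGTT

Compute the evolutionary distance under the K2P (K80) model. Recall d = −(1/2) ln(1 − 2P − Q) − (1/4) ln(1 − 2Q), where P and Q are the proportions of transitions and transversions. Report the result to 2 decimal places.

Of 29 sites, 3 differences are transitions and 5 are transversions, so P = 3/29 ≈ 0.103448 and Q = 5/29 ≈ 0.172414.
Under the Kimura two-parameter model, d = −½ ln(1 − 2P − Q) − ¼ ln(1 − 2Q).
1 − 2P − Q = 0.62069, giving −½ ln(0.62069) = 0.238462.
1 − 2Q = 0.655172, giving −¼ ln(0.655172) = 0.105714.
d = 0.238462 + 0.105714 = 0.344176.

0.34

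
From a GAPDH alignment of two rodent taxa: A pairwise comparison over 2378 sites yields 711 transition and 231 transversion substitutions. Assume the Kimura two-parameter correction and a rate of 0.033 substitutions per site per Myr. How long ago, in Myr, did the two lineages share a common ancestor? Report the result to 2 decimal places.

P = 711/2378 ≈ 0.298991 and Q = 231/2378 ≈ 0.09714.
Under the Kimura two-parameter model, d = −½ ln(1 − 2P − Q) − ¼ ln(1 − 2Q).
1 − 2P − Q = 0.304878, giving −½ ln(0.304878) = 0.593922.
1 − 2Q = 0.80572, giving −¼ ln(0.80572) = 0.054005.
d = 0.593922 + 0.054005 = 0.647927.
Under a molecular clock d = 2μt, so t = d/(2μ) = 0.647927 / (2 × 0.033) = 9.82 Myr.

9.82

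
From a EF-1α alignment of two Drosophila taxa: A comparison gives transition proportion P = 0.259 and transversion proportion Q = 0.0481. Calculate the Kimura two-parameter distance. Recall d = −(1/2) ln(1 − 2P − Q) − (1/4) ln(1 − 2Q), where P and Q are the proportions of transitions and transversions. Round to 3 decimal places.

0.443

Under the Kimura two-parameter model, d = −½ ln(1 − 2P − Q) − ¼ ln(1 − 2Q).
1 − 2P − Q = 0.4339, giving −½ ln(0.4339) = 0.417471.
1 − 2Q = 0.9038, giving −¼ ln(0.9038) = 0.025287.
d = 0.417471 + 0.025287 = 0.442758.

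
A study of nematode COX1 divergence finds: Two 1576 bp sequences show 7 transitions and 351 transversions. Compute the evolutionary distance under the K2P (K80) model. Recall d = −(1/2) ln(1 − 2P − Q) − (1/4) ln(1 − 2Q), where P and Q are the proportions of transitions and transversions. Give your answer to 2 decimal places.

P = 7/1576 ≈ 0.004442 and Q = 351/1576 ≈ 0.222716.
Under the Kimura two-parameter model, d = −½ ln(1 − 2P − Q) − ¼ ln(1 − 2Q).
1 − 2P − Q = 0.7684, giving −½ ln(0.7684) = 0.131722.
1 − 2Q = 0.554568, giving −¼ ln(0.554568) = 0.147391.
d = 0.131722 + 0.147391 = 0.279113.

0.28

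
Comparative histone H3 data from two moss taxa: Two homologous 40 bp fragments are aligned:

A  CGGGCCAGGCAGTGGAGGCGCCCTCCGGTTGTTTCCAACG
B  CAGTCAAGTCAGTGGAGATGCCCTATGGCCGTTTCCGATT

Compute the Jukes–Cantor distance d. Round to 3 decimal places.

The sequences differ at 13 of 40 sites, so p = 13/40 = 0.325.
d = −(3/4) ln(1 − 4p/3) = −0.75 ln(1 − 0.433333) = −0.75 ln(0.566667)
  = −0.75 × (-0.567983) = 0.425987 substitutions/site.

0.426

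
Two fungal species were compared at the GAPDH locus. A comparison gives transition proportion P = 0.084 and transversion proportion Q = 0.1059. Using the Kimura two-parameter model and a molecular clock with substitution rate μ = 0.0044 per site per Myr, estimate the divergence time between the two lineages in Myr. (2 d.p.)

24.95

Under the Kimura two-parameter model, d = −½ ln(1 − 2P − Q) − ¼ ln(1 − 2Q).
1 − 2P − Q = 0.7261, giving −½ ln(0.7261) = 0.160034.
1 − 2Q = 0.7882, giving −¼ ln(0.7882) = 0.059501.
d = 0.160034 + 0.059501 = 0.219535.
Under a molecular clock d = 2μt, so t = d/(2μ) = 0.219535 / (2 × 0.0044) = 24.95 Myr.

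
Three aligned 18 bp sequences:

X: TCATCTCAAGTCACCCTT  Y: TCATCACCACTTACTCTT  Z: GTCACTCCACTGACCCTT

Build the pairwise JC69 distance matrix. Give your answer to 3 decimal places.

X–Y: 5/18 sites differ → p ≈ 0.277778, d = −0.75 ln(1 − 0.370371) = 0.346968 ≈ 0.347.
X–Z: 7/18 sites differ → p ≈ 0.388889, d = −0.75 ln(1 − 0.518519) = 0.548166 ≈ 0.548.
Y–Z: 7/18 sites differ → p ≈ 0.388889, d = −0.75 ln(1 − 0.518519) = 0.548166 ≈ 0.548.

d(X,Y) = 0.347, d(X,Z) = 0.548, d(Y,Z) = 0.548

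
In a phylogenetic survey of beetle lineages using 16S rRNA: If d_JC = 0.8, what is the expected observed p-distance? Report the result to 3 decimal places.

p = (3/4)(1 − e^(−4d/3)) = 0.75 × (1 − e^(-1.066667)) = 0.75 × (1 − 0.344154) = 0.491885.

0.492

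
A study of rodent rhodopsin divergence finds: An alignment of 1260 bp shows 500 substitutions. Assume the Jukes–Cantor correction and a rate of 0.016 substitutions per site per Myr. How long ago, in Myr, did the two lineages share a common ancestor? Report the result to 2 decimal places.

17.65

p = 500/1260 ≈ 0.396825.
d = −(3/4) ln(1 − 4p/3) = −0.75 ln(1 − 0.5291) = −0.75 ln(0.4709)
  = −0.75 × (-0.753110) = 0.564833 substitutions/site.
Under a molecular clock d = 2μt, so t = d/(2μ) = 0.564833 / (2 × 0.016) = 17.65 Myr.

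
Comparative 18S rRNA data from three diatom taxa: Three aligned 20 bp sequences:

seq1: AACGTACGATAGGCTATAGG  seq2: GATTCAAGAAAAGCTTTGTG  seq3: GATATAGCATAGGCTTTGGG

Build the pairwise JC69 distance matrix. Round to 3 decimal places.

d(seq1,seq2) = 0.824, d(seq1,seq3) = 0.471, d(seq2,seq3) = 0.471

seq1–seq2: 10/20 sites differ → p = 0.5, d = −0.75 ln(1 − 0.666667) = 0.823960 ≈ 0.824.
seq1–seq3: 7/20 sites differ → p = 0.35, d = −0.75 ln(1 − 0.466667) = 0.471457 ≈ 0.471.
seq2–seq3: 7/20 sites differ → p = 0.35, d = −0.75 ln(1 − 0.466667) = 0.471457 ≈ 0.471.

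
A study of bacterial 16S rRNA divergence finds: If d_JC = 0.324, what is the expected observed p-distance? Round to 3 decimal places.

p = (3/4)(1 − e^(−4d/3)) = 0.75 × (1 − e^(-0.432)) = 0.75 × (1 − 0.649209) = 0.263093.

0.263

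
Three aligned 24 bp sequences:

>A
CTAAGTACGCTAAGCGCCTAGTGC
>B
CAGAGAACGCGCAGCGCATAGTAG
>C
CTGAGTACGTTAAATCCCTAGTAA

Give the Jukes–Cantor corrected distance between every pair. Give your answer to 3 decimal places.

A–B: 8/24 sites differ → p ≈ 0.333333, d = −0.75 ln(1 − 0.444444) = 0.440839 ≈ 0.441.
A–C: 7/24 sites differ → p ≈ 0.291667, d = −0.75 ln(1 − 0.388889) = 0.369358 ≈ 0.369.
B–C: 10/24 sites differ → p ≈ 0.416667, d = −0.75 ln(1 − 0.555556) = 0.608198 ≈ 0.608.

d(A,B) = 0.441, d(A,C) = 0.369, d(B,C) = 0.608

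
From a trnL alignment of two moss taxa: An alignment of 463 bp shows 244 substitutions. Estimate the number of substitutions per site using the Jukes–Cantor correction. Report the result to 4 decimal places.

0.9097

p = 244/463 ≈ 0.526998.
d = −(3/4) ln(1 − 4p/3) = −0.75 ln(1 − 0.702664) = −0.75 ln(0.297336)
  = −0.75 × (-1.212892) = 0.909669 substitutions/site.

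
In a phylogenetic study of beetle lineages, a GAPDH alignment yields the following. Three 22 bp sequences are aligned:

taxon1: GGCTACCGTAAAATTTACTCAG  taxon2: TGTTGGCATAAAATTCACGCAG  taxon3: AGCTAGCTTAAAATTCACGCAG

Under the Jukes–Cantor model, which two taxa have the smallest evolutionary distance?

taxon2 and taxon3

taxon1–taxon2: 7/22 differ, p = 0.318, d = 0.414.
taxon1–taxon3: 5/22 differ, p = 0.227, d = 0.271.
taxon2–taxon3: 4/22 differ, p = 0.182, d = 0.208.
The smallest distance is between taxon2 and taxon3.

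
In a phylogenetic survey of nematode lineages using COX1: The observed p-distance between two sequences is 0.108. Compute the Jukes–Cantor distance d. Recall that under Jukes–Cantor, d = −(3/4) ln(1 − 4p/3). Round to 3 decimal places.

d = −(3/4) ln(1 − 4p/3) = −0.75 ln(1 − 0.144) = −0.75 ln(0.856)
  = −0.75 × (-0.155485) = 0.116614 substitutions/site.

0.117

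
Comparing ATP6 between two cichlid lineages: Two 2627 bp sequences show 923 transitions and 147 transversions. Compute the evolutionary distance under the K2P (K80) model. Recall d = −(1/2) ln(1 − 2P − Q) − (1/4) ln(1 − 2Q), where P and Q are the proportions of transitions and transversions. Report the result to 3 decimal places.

0.740

P = 923/2627 ≈ 0.351351 and Q = 147/2627 ≈ 0.055957.
Under the Kimura two-parameter model, d = −½ ln(1 − 2P − Q) − ¼ ln(1 − 2Q).
1 − 2P − Q = 0.241341, giving −½ ln(0.241341) = 0.710772.
1 − 2Q = 0.888086, giving −¼ ln(0.888086) = 0.029672.
d = 0.710772 + 0.029672 = 0.740444.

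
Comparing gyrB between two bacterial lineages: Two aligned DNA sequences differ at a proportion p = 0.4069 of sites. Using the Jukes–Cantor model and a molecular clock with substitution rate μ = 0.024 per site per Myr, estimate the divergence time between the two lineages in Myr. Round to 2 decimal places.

d = −(3/4) ln(1 − 4p/3) = −0.75 ln(1 − 0.542533) = −0.75 ln(0.457467)
  = −0.75 × (-0.782051) = 0.586538 substitutions/site.
Under a molecular clock d = 2μt, so t = d/(2μ) = 0.586538 / (2 × 0.024) = 12.22 Myr.

12.22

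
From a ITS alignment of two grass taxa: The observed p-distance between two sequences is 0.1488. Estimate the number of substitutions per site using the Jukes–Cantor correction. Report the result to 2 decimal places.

d = −(3/4) ln(1 − 4p/3) = −0.75 ln(1 − 0.1984) = −0.75 ln(0.8016)
  = −0.75 × (-0.221146) = 0.165860 substitutions/site.

0.17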